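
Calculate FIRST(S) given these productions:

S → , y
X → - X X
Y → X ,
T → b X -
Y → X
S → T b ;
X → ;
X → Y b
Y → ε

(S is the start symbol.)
FIRST sets of the other non-terminals involved (by the same procedure, iterated to a fixed point):
  FIRST(T) = { 'b' }

From S → , y:
  - ',' is a terminal: add ',' and stop
From S → T b ;:
  - T is a non-terminal: add FIRST(T) \ {ε} = { 'b' }
    T is not nullable, so stop

Collecting: FIRST(S) = { ',', 'b' }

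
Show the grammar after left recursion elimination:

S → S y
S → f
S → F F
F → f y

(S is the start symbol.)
S → f S'
S → F F S'
S' → y S'
S' → ε
F → f y

S is directly left-recursive. The standard transformation for
  A → A α₁ | ... | A α_m | β₁ | ... | β_n
is
  A  → β₁ A' | ... | β_n A'
  A' → α₁ A' | ... | α_m A' | ε

S → f becomes S → f S'
S → F F becomes S → F F S'
S → S y becomes S' → y S'
Add S' → ε

Productions for other non-terminals are unchanged:
  F → f y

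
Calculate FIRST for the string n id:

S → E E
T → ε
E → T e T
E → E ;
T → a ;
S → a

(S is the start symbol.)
{ 'n' }

To compute FIRST(n id), process the symbols left to right:
Symbol n is a terminal. Add 'n' and stop.
FIRST(n id) = { 'n' }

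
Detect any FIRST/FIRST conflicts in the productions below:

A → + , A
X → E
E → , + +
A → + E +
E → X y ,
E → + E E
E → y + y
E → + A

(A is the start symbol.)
A FIRST/FIRST conflict occurs when two productions N → α and N → β for the same non-terminal have FIRST(α) ∩ FIRST(β) ≠ ∅ (with ε ∈ FIRST of a nullable right-hand side, so two nullable alternatives also conflict).

FIRST sets of the non-terminals at (or reachable through a nullable prefix from) the front of some alternative:
  FIRST(X) = { '+', ',', 'y' }

Productions for A:
  A → + , A: FIRST = { '+' }
  A → + E +: FIRST = { '+' }
Productions for E:
  E → , + +: FIRST = { ',' }
  E → X y ,: FIRST = { '+', ',', 'y' }
  E → + E E: FIRST = { '+' }
  E → y + y: FIRST = { 'y' }
  E → + A: FIRST = { '+' }
X has only one production, so no FIRST/FIRST conflict is possible there.

Conflict for A: A → + , A and A → + E +
  Overlap: { '+' }
Conflict for E: E → , + + and E → X y ,
  Overlap: { ',' }
Conflict for E: E → X y , and E → + E E
  Overlap: { '+' }
Conflict for E: E → X y , and E → y + y
  Overlap: { 'y' }
Conflict for E: E → X y , and E → + A
  Overlap: { '+' }
Conflict for E: E → + E E and E → + A
  Overlap: { '+' }

Answer: Yes. A → '+' ',' A / A → '+' E '+' on { '+' }; E → ',' '+' '+' / E → X y ',' on { ',' }; E → X y ',' / E → '+' E E on { '+' }; E → X y ',' / E → y '+' y on { 'y' }; E → X y ',' / E → '+' A on { '+' }; E → '+' E E / E → '+' A on { '+' }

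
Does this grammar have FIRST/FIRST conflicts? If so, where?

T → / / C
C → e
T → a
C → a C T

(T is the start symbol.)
Productions for T:
  T → / / C: FIRST = { '/' }
  T → a: FIRST = { 'a' }
Productions for C:
  C → e: FIRST = { 'e' }
  C → a C T: FIRST = { 'a' }

All alternatives of each non-terminal have pairwise disjoint FIRST sets.

Answer: No FIRST/FIRST conflicts.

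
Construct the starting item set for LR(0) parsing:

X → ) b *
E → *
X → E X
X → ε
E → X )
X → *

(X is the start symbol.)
{ [E → . *], [E → . X )], [X → . ) b *], [X → . *], [X → . E X], [X → .], [X' → . X] }

First, augment the grammar with X' → X
I₀ = CLOSURE({ [X' → . X] }):
  [X' → . X] has the dot before X: add [X → . ) b *], [X → . E X], [X → .], [X → . *]
  [X → . E X] has the dot before E: add [E → . *], [E → . X )]
No further items can be added.

I₀ = { [E → . *], [E → . X )], [X → . ) b *], [X → . *], [X → . E X], [X → .], [X' → . X] }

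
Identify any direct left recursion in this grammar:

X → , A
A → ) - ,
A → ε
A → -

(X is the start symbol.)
No direct left recursion

X → , A: starts with ','
A → ) - ,: starts with ')'
A → ε: starts with ε
A → -: starts with '-'

No direct left recursion found.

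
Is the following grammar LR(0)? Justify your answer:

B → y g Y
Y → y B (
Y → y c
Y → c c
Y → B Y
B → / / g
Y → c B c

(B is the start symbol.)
Yes, the grammar is LR(0)

Augment with B' → B and build the canonical LR(0) collection (I0 = CLOSURE({[B' → . B]}), then GOTO on every symbol after a dot until no new states appear). It has 18 states:
  I0: { [B → . / / g], [B → . y g Y], [B' → . B] }  — shift
  I1: { [B → / . / g] }  — shift
  I2: { [B' → B .] }  — accept
  I3: { [B → y . g Y] }  — shift
  I4: { [B → . / / g], [B → . y g Y], [B → y g . Y], [Y → . B Y], [Y → . c B c], [Y → . c c], [Y → . y B (], [Y → . y c] }  — shift
  I5: { [B → . / / g], [B → . y g Y], [Y → . B Y], [Y → . c B c], [Y → . c c], [Y → . y B (], [Y → . y c], [Y → B . Y] }  — shift
  I6: { [B → y g Y .] }  — reduce
  I7: { [B → . / / g], [B → . y g Y], [Y → c . B c], [Y → c . c] }  — shift
  I8: { [B → . / / g], [B → . y g Y], [B → y . g Y], [Y → y . B (], [Y → y . c] }  — shift
  I9: { [Y → y B . (] }  — shift
  I10: { [Y → y c .] }  — reduce
  I11: { [Y → y B ( .] }  — reduce
  I12: { [Y → c B . c] }  — shift
  I13: { [Y → c c .] }  — reduce
  I14: { [Y → c B c .] }  — reduce
  I15: { [Y → B Y .] }  — reduce
  I16: { [B → / / . g] }  — shift
  I17: { [B → / / g .] }  — reduce

Every state is either a pure shift/goto state or contains exactly one complete item and nothing to shift — no conflicts. The grammar is LR(0).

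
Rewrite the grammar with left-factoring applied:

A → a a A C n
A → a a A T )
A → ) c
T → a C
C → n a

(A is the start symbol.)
Left-factoring transforms A → αβ₁ | αβ₂ into A → αA' and A' → β₁ | β₂
(α is the longest common prefix among the alternatives). Repeat until
no nonterminal has two alternatives with a common prefix.

Round 1: A has alternatives sharing prefix 'a a A'. Introduce A': A → a a A A'
  Add: A' → C n
  Add: A' → T )

No remaining common prefixes — done.

Resulting grammar:
A → a a A A'
A' → C n
A' → T )
A → ) c
T → a C
C → n a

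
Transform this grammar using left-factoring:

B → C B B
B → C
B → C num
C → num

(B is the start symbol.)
Left-factoring transforms A → αβ₁ | αβ₂ into A → αA' and A' → β₁ | β₂
(α is the longest common prefix among the alternatives). Repeat until
no nonterminal has two alternatives with a common prefix.

Round 1: B has alternatives sharing prefix 'C'. Introduce B': B → C B'
  Add: B' → B B
  Add: B' → ε
  Add: B' → num

No remaining common prefixes — done.

Resulting grammar:
B → C B'
B' → B B
B' → ε
B' → num
C → num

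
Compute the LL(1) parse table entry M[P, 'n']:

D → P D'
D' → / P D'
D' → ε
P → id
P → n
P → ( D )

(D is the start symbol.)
To find M[P, 'n'], we find productions for P where 'n' is in the predict set (PREDICT(N → α) = (FIRST(α) \ {ε}) ∪ (FOLLOW(N) if α ⇒* ε)).

P → id: PREDICT = { 'id' }
P → n: PREDICT = { 'n' }
  'n' is in predict set, so this production goes in M[P, 'n']
P → ( D ): PREDICT = { '(' }

M[P, 'n'] = P → n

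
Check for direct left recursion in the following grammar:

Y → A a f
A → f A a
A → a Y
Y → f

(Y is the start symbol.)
Direct left recursion occurs when N → N α for some non-terminal N (the right-hand side begins with the left-hand side itself).

Y → A a f: starts with A
A → f A a: starts with f
A → a Y: starts with a
Y → f: starts with f

No direct left recursion found.

Answer: No direct left recursion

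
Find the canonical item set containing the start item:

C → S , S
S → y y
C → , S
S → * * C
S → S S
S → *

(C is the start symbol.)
First, augment the grammar with C' → C
I₀ = CLOSURE({ [C' → . C] }):
  [C' → . C] has the dot before C: add [C → . S , S], [C → . , S]
  [C → . S , S] has the dot before S: add [S → . y y], [S → . * * C], [S → . S S], [S → . *]
No further items can be added.

I₀ = { [C → . , S], [C → . S , S], [C' → . C], [S → . * * C], [S → . *], [S → . S S], [S → . y y] }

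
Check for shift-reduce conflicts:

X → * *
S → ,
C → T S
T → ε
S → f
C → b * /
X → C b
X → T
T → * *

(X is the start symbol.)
A shift-reduce conflict occurs when an LR(0) state has both:
  - a complete (reduce) item [A → α .] (dot at the end), and
  - a shift item [B → β . c γ] (dot before a terminal).

Augment with X' → X and build the canonical LR(0) collection (I0 = CLOSURE({[X' → . X]}), then GOTO on every symbol after a dot until no new states appear). It has 13 states:
  I0: { [C → . T S], [C → . b * /], [T → . * *], [T → .], [X → . * *], [X → . C b], [X → . T], [X' → . X] }  — shift, reduce
  I1: { [T → * . *], [X → * . *] }  — shift
  I2: { [X → C . b] }  — shift
  I3: { [C → T . S], [S → . ,], [S → . f], [X → T .] }  — shift, reduce
  I4: { [X' → X .] }  — accept
  I5: { [C → b . * /] }  — shift
  I6: { [C → b * . /] }  — shift
  I7: { [C → b * / .] }  — reduce
  I8: { [S → , .] }  — reduce
  I9: { [C → T S .] }  — reduce
  I10: { [S → f .] }  — reduce
  I11: { [X → C b .] }  — reduce
  I12: { [T → * * .], [X → * * .] }  — 2 reduces

I0 contains reduce item [T → .] and shift items [C → . b * /], [T → . * *], [X → . * *] — shift-reduce conflict.
I3 contains reduce item [X → T .] and shift items [S → . ,], [S → . f] — shift-reduce conflict.

Answer: Yes — I0: [T → .] vs [C → . b * /]; I3: [X → T .] vs [S → . ,]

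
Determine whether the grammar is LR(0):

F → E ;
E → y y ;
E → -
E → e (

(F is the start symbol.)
A grammar is LR(0) if no state in the canonical LR(0) collection has:
  - both a shift item (dot before a terminal) and a complete item (shift-reduce conflict), or
  - two or more complete items (reduce-reduce conflict; the accept item [F' → F .] counts as a complete item here).

Augment with F' → F and build the canonical LR(0) collection (I0 = CLOSURE({[F' → . F]}), then GOTO on every symbol after a dot until no new states appear). It has 10 states:
  I0: { [E → . -], [E → . e (], [E → . y y ;], [F → . E ;], [F' → . F] }  — shift
  I1: { [E → - .] }  — reduce
  I2: { [F → E . ;] }  — shift
  I3: { [F' → F .] }  — accept
  I4: { [E → e . (] }  — shift
  I5: { [E → y . y ;] }  — shift
  I6: { [E → y y . ;] }  — shift
  I7: { [E → y y ; .] }  — reduce
  I8: { [E → e ( .] }  — reduce
  I9: { [F → E ; .] }  — reduce

Every state is either a pure shift/goto state or contains exactly one complete item and nothing to shift — no conflicts. The grammar is LR(0).

Answer: Yes, the grammar is LR(0)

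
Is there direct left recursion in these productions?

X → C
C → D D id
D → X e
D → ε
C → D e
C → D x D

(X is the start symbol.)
No direct left recursion

Direct left recursion occurs when N → N α for some non-terminal N (the right-hand side begins with the left-hand side itself).

X → C: starts with C
C → D D id: starts with D
D → X e: starts with X
D → ε: starts with ε
C → D e: starts with D
C → D x D: starts with D

No direct left recursion found.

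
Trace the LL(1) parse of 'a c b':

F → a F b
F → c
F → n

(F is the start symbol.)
LL(1) parsing maintains a stack (initially the start symbol over $) and the input. At each step: if the stack top is a terminal, match it against the current input token; if it is a non-terminal N, replace it with the RHS of M[N, lookahead] (the unique production whose predict set contains the lookahead).

Stack is shown with the top on the left.

Stack    Input    Action
------------------------
F $      a c b $  output F → a F b
a F b $  a c b $  match 'a'
F b $    c b $    output F → c
c b $    c b $    match 'c'
b $      b $      match 'b'
$        $        accept

The string is accepted.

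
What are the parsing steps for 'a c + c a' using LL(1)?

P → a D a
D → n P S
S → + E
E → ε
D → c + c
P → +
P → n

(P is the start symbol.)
Stack is shown with the top on the left.

Stack      Input        Action
------------------------------
P $        a c + c a $  output P → a D a
a D a $    a c + c a $  match 'a'
D a $      c + c a $    output D → c + c
c + c a $  c + c a $    match 'c'
+ c a $    + c a $      match '+'
c a $      c a $        match 'c'
a $        a $          match 'a'
$          $            accept

The string is accepted.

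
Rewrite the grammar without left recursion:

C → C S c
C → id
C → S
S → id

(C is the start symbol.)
C is directly left-recursive. The standard transformation for
  A → A α₁ | ... | A α_m | β₁ | ... | β_n
is
  A  → β₁ A' | ... | β_n A'
  A' → α₁ A' | ... | α_m A' | ε

C → id becomes C → id C'
C → S becomes C → S C'
C → C S c becomes C' → S c C'
Add C' → ε

Productions for other non-terminals are unchanged:
  S → id

Resulting grammar:
C → id C'
C → S C'
C' → S c C'
C' → ε
S → id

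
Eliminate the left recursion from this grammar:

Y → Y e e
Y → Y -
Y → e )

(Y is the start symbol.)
Y → e ) Y'
Y' → e e Y'
Y' → - Y'
Y' → ε

Y is directly left-recursive. The standard transformation for
  A → A α₁ | ... | A α_m | β₁ | ... | β_n
is
  A  → β₁ A' | ... | β_n A'
  A' → α₁ A' | ... | α_m A' | ε

Y → e ) becomes Y → e ) Y'
Y → Y e e becomes Y' → e e Y'
Y → Y - becomes Y' → - Y'
Add Y' → ε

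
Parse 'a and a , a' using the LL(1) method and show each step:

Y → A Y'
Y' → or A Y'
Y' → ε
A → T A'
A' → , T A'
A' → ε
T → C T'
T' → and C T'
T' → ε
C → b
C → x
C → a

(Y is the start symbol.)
LL(1) parsing maintains a stack (initially the start symbol over $) and the input. At each step: if the stack top is a terminal, match it against the current input token; if it is a non-terminal N, replace it with the RHS of M[N, lookahead] (the unique production whose predict set contains the lookahead).

Stack is shown with the top on the left.

Stack             Input          Action
---------------------------------------
Y $               a and a , a $  output Y → A Y'
A Y' $            a and a , a $  output A → T A'
T A' Y' $         a and a , a $  output T → C T'
C T' A' Y' $      a and a , a $  output C → a
a T' A' Y' $      a and a , a $  match 'a'
T' A' Y' $        and a , a $    output T' → and C T'
and C T' A' Y' $  and a , a $    match 'and'
C T' A' Y' $      a , a $        output C → a
a T' A' Y' $      a , a $        match 'a'
T' A' Y' $        , a $          output T' → ε
A' Y' $           , a $          output A' → , T A'
, T A' Y' $       , a $          match ','
T A' Y' $         a $            output T → C T'
C T' A' Y' $      a $            output C → a
a T' A' Y' $      a $            match 'a'
T' A' Y' $        $              output T' → ε
A' Y' $           $              output A' → ε
Y' $              $              output Y' → ε
$                 $              accept

The string is accepted.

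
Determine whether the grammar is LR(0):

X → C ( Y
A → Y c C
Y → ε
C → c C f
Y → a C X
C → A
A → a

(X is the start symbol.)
A grammar is LR(0) if no state in the canonical LR(0) collection has:
  - both a shift item (dot before a terminal) and a complete item (shift-reduce conflict), or
  - two or more complete items (reduce-reduce conflict; the accept item [X' → X .] counts as a complete item here).

Augment with X' → X and build the canonical LR(0) collection (I0 = CLOSURE({[X' → . X]}), then GOTO on every symbol after a dot until no new states appear). It has 16 states:
  I0: { [A → . Y c C], [A → . a], [C → . A], [C → . c C f], [X → . C ( Y], [X' → . X], [Y → . a C X], [Y → .] }  — shift, reduce
  I1: { [C → A .] }  — reduce
  I2: { [X → C . ( Y] }  — shift
  I3: { [X' → X .] }  — accept
  I4: { [A → Y . c C] }  — shift
  I5: { [A → . Y c C], [A → . a], [A → a .], [C → . A], [C → . c C f], [Y → . a C X], [Y → .], [Y → a . C X] }  — shift, 2 reduces
  I6: { [A → . Y c C], [A → . a], [C → . A], [C → . c C f], [C → c . C f], [Y → . a C X], [Y → .] }  — shift, reduce
  I7: { [C → c C . f] }  — shift
  I8: { [C → c C f .] }  — reduce
  I9: { [A → . Y c C], [A → . a], [C → . A], [C → . c C f], [X → . C ( Y], [Y → . a C X], [Y → .], [Y → a C . X] }  — shift, reduce
  I10: { [Y → a C X .] }  — reduce
  I11: { [A → . Y c C], [A → . a], [A → Y c . C], [C → . A], [C → . c C f], [Y → . a C X], [Y → .] }  — shift, reduce
  I12: { [A → Y c C .] }  — reduce
  I13: { [X → C ( . Y], [Y → . a C X], [Y → .] }  — shift, reduce
  I14: { [X → C ( Y .] }  — reduce
  I15: { [A → . Y c C], [A → . a], [C → . A], [C → . c C f], [Y → . a C X], [Y → .], [Y → a . C X] }  — shift, reduce

Conflict in state I0:
  Shift-reduce conflict between [Y → .] and [A → . a]
So the grammar is NOT LR(0).

Answer: No. Shift-reduce conflict between [Y → .] and [A → . a]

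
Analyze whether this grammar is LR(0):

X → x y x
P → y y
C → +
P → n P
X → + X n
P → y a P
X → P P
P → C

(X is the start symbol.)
A grammar is LR(0) if no state in the canonical LR(0) collection has:
  - both a shift item (dot before a terminal) and a complete item (shift-reduce conflict), or
  - two or more complete items (reduce-reduce conflict; the accept item [X' → X .] counts as a complete item here).

Augment with X' → X and build the canonical LR(0) collection (I0 = CLOSURE({[X' → . X]}), then GOTO on every symbol after a dot until no new states appear). It has 18 states:
  I0: { [C → . +], [P → . C], [P → . n P], [P → . y a P], [P → . y y], [X → . + X n], [X → . P P], [X → . x y x], [X' → . X] }  — shift
  I1: { [C → + .], [C → . +], [P → . C], [P → . n P], [P → . y a P], [P → . y y], [X → + . X n], [X → . + X n], [X → . P P], [X → . x y x] }  — shift, reduce
  I2: { [P → C .] }  — reduce
  I3: { [C → . +], [P → . C], [P → . n P], [P → . y a P], [P → . y y], [X → P . P] }  — shift
  I4: { [X' → X .] }  — accept
  I5: { [C → . +], [P → . C], [P → . n P], [P → . y a P], [P → . y y], [P → n . P] }  — shift
  I6: { [X → x . y x] }  — shift
  I7: { [P → y . a P], [P → y . y] }  — shift
  I8: { [C → . +], [P → . C], [P → . n P], [P → . y a P], [P → . y y], [P → y a . P] }  — shift
  I9: { [P → y y .] }  — reduce
  I10: { [C → + .] }  — reduce
  I11: { [P → y a P .] }  — reduce
  I12: { [X → x y . x] }  — shift
  I13: { [X → x y x .] }  — reduce
  I14: { [P → n P .] }  — reduce
  I15: { [X → P P .] }  — reduce
  I16: { [X → + X . n] }  — shift
  I17: { [X → + X n .] }  — reduce

Conflict in state I1:
  Shift-reduce conflict between [C → + .] and [C → . +]
So the grammar is NOT LR(0).

Answer: No. Shift-reduce conflict between [C → + .] and [C → . +]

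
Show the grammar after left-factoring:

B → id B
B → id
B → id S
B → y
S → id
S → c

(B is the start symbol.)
Left-factoring transforms A → αβ₁ | αβ₂ into A → αA' and A' → β₁ | β₂
(α is the longest common prefix among the alternatives). Repeat until
no nonterminal has two alternatives with a common prefix.

Round 1: B has alternatives sharing prefix 'id'. Introduce B': B → id B'
  Add: B' → B
  Add: B' → ε
  Add: B' → S

No remaining common prefixes — done.

Resulting grammar:
B → id B'
B' → B
B' → ε
B' → S
B → y
S → id
S → c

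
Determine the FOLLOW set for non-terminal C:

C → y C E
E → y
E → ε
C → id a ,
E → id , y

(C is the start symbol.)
{ $, 'id', 'y' }

To compute FOLLOW(C), find every occurrence of C on a right-hand side N → α C β: add FIRST(β) \ {ε}, and if β is empty or nullable also add FOLLOW(N). Iterate to a fixed point.

C is the start symbol, so $ ∈ FOLLOW(C).
In C → y C E: C is followed by E, add FIRST(E) \ {ε} = { 'id', 'y' }
  E is nullable, so FOLLOW(C) is also included — that is the set being defined, nothing new

Taking the union: FOLLOW(C) = { $, 'id', 'y' }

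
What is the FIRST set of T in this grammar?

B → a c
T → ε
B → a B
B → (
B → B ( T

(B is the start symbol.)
From T → ε:
  - ε-production, so ε ∈ FIRST(T)

Collecting: FIRST(T) = { ε }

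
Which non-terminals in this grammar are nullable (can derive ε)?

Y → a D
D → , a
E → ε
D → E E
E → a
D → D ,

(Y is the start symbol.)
{ 'D', 'E' }

ε-productions: E → ε
So E is immediately nullable.
D → E E: every symbol on the right is nullable, so D is nullable too.
No further non-terminal can be added: every production for the remaining non-terminals contains a terminal or a non-nullable non-terminal.
Nullable = { 'D', 'E' }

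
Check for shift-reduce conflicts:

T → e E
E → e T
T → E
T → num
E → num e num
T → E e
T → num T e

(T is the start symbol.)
Yes — I1: [T → E .] vs [T → E . e]; I4: [T → num .] vs [E → . e T]; I7: [T → E .] vs [T → E . e]; I9: [E → num e num .] vs [E → . e T]

A shift-reduce conflict occurs when an LR(0) state has both:
  - a complete (reduce) item [A → α .] (dot at the end), and
  - a shift item [B → β . c γ] (dot before a terminal).

Augment with T' → T and build the canonical LR(0) collection (I0 = CLOSURE({[T' → . T]}), then GOTO on every symbol after a dot until no new states appear). It has 12 states:
  I0: { [E → . e T], [E → . num e num], [T → . E e], [T → . E], [T → . e E], [T → . num T e], [T → . num], [T' → . T] }  — shift
  I1: { [T → E . e], [T → E .] }  — shift, reduce
  I2: { [T' → T .] }  — accept
  I3: { [E → . e T], [E → . num e num], [E → e . T], [T → . E e], [T → . E], [T → . e E], [T → . num T e], [T → . num], [T → e . E] }  — shift
  I4: { [E → . e T], [E → . num e num], [E → num . e num], [T → . E e], [T → . E], [T → . e E], [T → . num T e], [T → . num], [T → num . T e], [T → num .] }  — shift, reduce
  I5: { [T → num T . e] }  — shift
  I6: { [E → . e T], [E → . num e num], [E → e . T], [E → num e . num], [T → . E e], [T → . E], [T → . e E], [T → . num T e], [T → . num], [T → e . E] }  — shift
  I7: { [T → E . e], [T → E .], [T → e E .] }  — shift, 2 reduces
  I8: { [E → e T .] }  — reduce
  I9: { [E → . e T], [E → . num e num], [E → num . e num], [E → num e num .], [T → . E e], [T → . E], [T → . e E], [T → . num T e], [T → . num], [T → num . T e], [T → num .] }  — shift, 2 reduces
  I10: { [T → E e .] }  — reduce
  I11: { [T → num T e .] }  — reduce

I1 contains reduce item [T → E .] and shift item [T → E . e] — shift-reduce conflict.
I4 contains reduce item [T → num .] and shift items [E → . e T], [E → . num e num], [E → num . e num], [T → . e E], [T → . num], [T → . num T e] — shift-reduce conflict.
I7 contains reduce items [T → E .], [T → e E .] and shift item [T → E . e] — shift-reduce conflict.
I9 contains reduce items [E → num e num .], [T → num .] and shift items [E → . e T], [E → . num e num], [E → num . e num], [T → . e E], [T → . num], [T → . num T e] — shift-reduce conflict.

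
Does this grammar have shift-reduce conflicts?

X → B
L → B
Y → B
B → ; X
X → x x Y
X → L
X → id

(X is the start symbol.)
No shift-reduce conflicts

A shift-reduce conflict occurs when an LR(0) state has both:
  - a complete (reduce) item [A → α .] (dot at the end), and
  - a shift item [B → β . c γ] (dot before a terminal).

Augment with X' → X and build the canonical LR(0) collection (I0 = CLOSURE({[X' → . X]}), then GOTO on every symbol after a dot until no new states appear). It has 11 states:
  I0: { [B → . ; X], [L → . B], [X → . B], [X → . L], [X → . id], [X → . x x Y], [X' → . X] }  — shift
  I1: { [B → . ; X], [B → ; . X], [L → . B], [X → . B], [X → . L], [X → . id], [X → . x x Y] }  — shift
  I2: { [L → B .], [X → B .] }  — 2 reduces
  I3: { [X → L .] }  — reduce
  I4: { [X' → X .] }  — accept
  I5: { [X → id .] }  — reduce
  I6: { [X → x . x Y] }  — shift
  I7: { [B → . ; X], [X → x x . Y], [Y → . B] }  — shift
  I8: { [Y → B .] }  — reduce
  I9: { [X → x x Y .] }  — reduce
  I10: { [B → ; X .] }  — reduce

No state contains both a complete item and a shift item.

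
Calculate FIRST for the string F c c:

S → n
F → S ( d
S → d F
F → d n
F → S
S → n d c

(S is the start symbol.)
{ 'd', 'n' }

FIRST sets of the non-terminals involved (from the grammar, by fixed-point iteration):
  FIRST(F) = { 'd', 'n' }

To compute FIRST(F c c), process the symbols left to right:
Symbol F is a non-terminal. Add FIRST(F) \ {ε} = { 'd', 'n' }
F is not nullable (ε ∉ FIRST(F)), so stop here.
FIRST(F c c) = { 'd', 'n' }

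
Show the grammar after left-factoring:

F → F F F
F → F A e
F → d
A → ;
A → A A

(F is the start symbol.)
F → F F'
F' → F F
F' → A e
F → d
A → ;
A → A A

Left-factoring transforms A → αβ₁ | αβ₂ into A → αA' and A' → β₁ | β₂
(α is the longest common prefix among the alternatives). Repeat until
no nonterminal has two alternatives with a common prefix.

Round 1: F has alternatives sharing prefix 'F'. Introduce F': F → F F'
  Add: F' → F F
  Add: F' → A e

No remaining common prefixes — done.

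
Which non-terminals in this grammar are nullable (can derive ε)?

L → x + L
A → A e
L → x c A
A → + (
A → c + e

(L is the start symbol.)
There are no ε-productions, so no non-terminal can derive ε.
No non-terminals are nullable.

Answer: None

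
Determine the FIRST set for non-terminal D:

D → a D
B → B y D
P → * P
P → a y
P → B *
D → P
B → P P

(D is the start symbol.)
To compute FIRST(D), examine every production with D on the left-hand side, reading each right-hand side left to right until a non-nullable symbol is reached.

FIRST sets of the other non-terminals involved (by the same procedure, iterated to a fixed point):
  FIRST(P) = { '*', 'a' }

From D → a D:
  - a is a terminal: add 'a' and stop
From D → P:
  - P is a non-terminal: add FIRST(P) \ {ε} = { '*', 'a' }
    P is not nullable, so stop

Collecting: FIRST(D) = { '*', 'a' }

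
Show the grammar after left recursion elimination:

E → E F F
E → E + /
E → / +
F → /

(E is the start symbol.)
E is directly left-recursive. The standard transformation for
  A → A α₁ | ... | A α_m | β₁ | ... | β_n
is
  A  → β₁ A' | ... | β_n A'
  A' → α₁ A' | ... | α_m A' | ε

E → / + becomes E → / + E'
E → E F F becomes E' → F F E'
E → E + / becomes E' → + / E'
Add E' → ε

Productions for other non-terminals are unchanged:
  F → /

Resulting grammar:
E → / + E'
E' → F F E'
E' → + / E'
E' → ε
F → /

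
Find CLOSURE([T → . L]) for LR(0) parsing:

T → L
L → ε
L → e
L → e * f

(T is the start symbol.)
To compute CLOSURE, for each item [A → α.Bβ] where B is a non-terminal, add [B → .γ] for all productions B → γ; repeat for the newly added items until nothing changes.

Start with: [T → . L]
  [T → . L] has the dot before L: add [L → .], [L → . e], [L → . e * f]
No further items can be added.

CLOSURE = { [L → . e * f], [L → . e], [L → .], [T → . L] }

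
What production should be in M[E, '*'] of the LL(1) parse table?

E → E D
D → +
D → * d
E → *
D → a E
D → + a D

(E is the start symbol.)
E → E D, E → *

To find M[E, '*'], we find productions for E where '*' is in the predict set (PREDICT(N → α) = (FIRST(α) \ {ε}) ∪ (FOLLOW(N) if α ⇒* ε)).

Relevant sets:
  FIRST(E) = { '*' }

E → E D: PREDICT = { '*' }
  '*' is in predict set, so this production goes in M[E, '*']
E → *: PREDICT = { '*' }
  '*' is in predict set, so this production goes in M[E, '*']

M[E, '*'] = E → E D, E → *  (a multiply-defined cell — the grammar is not LL(1))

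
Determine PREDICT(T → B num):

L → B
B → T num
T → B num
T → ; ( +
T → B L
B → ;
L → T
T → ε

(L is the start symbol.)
PREDICT(T → B num) = (FIRST(RHS) \ {ε}) ∪ (FOLLOW(T) if ε ∈ FIRST(RHS), i.e. RHS ⇒* ε)
FIRST(B) = { ';', 'num' }
FIRST(B num) = { ';', 'num' }
ε ∉ FIRST(B num), so FOLLOW(T) is not added.
PREDICT(T → B num) = { ';', 'num' }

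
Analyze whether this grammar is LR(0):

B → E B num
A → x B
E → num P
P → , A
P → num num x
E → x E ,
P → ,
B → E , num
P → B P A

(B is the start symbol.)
No. Shift-reduce conflict between [P → , .] and [A → . x B]

A grammar is LR(0) if no state in the canonical LR(0) collection has:
  - both a shift item (dot before a terminal) and a complete item (shift-reduce conflict), or
  - two or more complete items (reduce-reduce conflict; the accept item [B' → B .] counts as a complete item here).

Augment with B' → B and build the canonical LR(0) collection (I0 = CLOSURE({[B' → . B]}), then GOTO on every symbol after a dot until no new states appear). It has 22 states:
  I0: { [B → . E , num], [B → . E B num], [B' → . B], [E → . num P], [E → . x E ,] }  — shift
  I1: { [B' → B .] }  — accept
  I2: { [B → . E , num], [B → . E B num], [B → E . , num], [B → E . B num], [E → . num P], [E → . x E ,] }  — shift
  I3: { [B → . E , num], [B → . E B num], [E → . num P], [E → . x E ,], [E → num . P], [P → . , A], [P → . ,], [P → . B P A], [P → . num num x] }  — shift
  I4: { [E → . num P], [E → . x E ,], [E → x . E ,] }  — shift
  I5: { [E → x E . ,] }  — shift
  I6: { [E → x E , .] }  — reduce
  I7: { [A → . x B], [P → , . A], [P → , .] }  — shift, reduce
  I8: { [B → . E , num], [B → . E B num], [E → . num P], [E → . x E ,], [P → . , A], [P → . ,], [P → . B P A], [P → . num num x], [P → B . P A] }  — shift
  I9: { [E → num P .] }  — reduce
  I10: { [B → . E , num], [B → . E B num], [E → . num P], [E → . x E ,], [E → num . P], [P → . , A], [P → . ,], [P → . B P A], [P → . num num x], [P → num . num x] }  — shift
  I11: { [B → . E , num], [B → . E B num], [E → . num P], [E → . x E ,], [E → num . P], [P → . , A], [P → . ,], [P → . B P A], [P → . num num x], [P → num . num x], [P → num num . x] }  — shift
  I12: { [E → . num P], [E → . x E ,], [E → x . E ,], [P → num num x .] }  — shift, reduce
  I13: { [A → . x B], [P → B P . A] }  — shift
  I14: { [P → B P A .] }  — reduce
  I15: { [A → x . B], [B → . E , num], [B → . E B num], [E → . num P], [E → . x E ,] }  — shift
  I16: { [A → x B .] }  — reduce
  I17: { [P → , A .] }  — reduce
  I18: { [B → E , . num] }  — shift
  I19: { [B → E B . num] }  — shift
  I20: { [B → E B num .] }  — reduce
  I21: { [B → E , num .] }  — reduce

Conflict in state I7:
  Shift-reduce conflict between [P → , .] and [A → . x B]
So the grammar is NOT LR(0).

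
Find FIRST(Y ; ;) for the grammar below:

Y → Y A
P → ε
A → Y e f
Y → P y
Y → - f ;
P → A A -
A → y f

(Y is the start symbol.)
{ '-', 'y' }

FIRST sets of the non-terminals involved (from the grammar, by fixed-point iteration):
  FIRST(Y) = { '-', 'y' }

To compute FIRST(Y ; ;), process the symbols left to right:
Symbol Y is a non-terminal. Add FIRST(Y) \ {ε} = { '-', 'y' }
Y is not nullable (ε ∉ FIRST(Y)), so stop here.
FIRST(Y ; ;) = { '-', 'y' }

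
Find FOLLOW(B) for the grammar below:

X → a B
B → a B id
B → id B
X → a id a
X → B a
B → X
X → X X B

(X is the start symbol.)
{ $, 'a', 'id' }

To compute FOLLOW(B), find every occurrence of B on a right-hand side N → α B β: add FIRST(β) \ {ε}, and if β is empty or nullable also add FOLLOW(N). Iterate to a fixed point.

In X → a B: B is at the end, add FOLLOW(X)
In B → a B id: B is followed by id, add FIRST(id) \ {ε} = { 'id' }
In B → id B: B is at the end; this adds FOLLOW(B) to itself — nothing new
In X → B a: B is followed by a, add FIRST(a) \ {ε} = { 'a' }
In X → X X B: B is at the end, add FOLLOW(X)

The FOLLOW sets referred to above (computed the same way, to a fixed point):
  FOLLOW(X) = { $, 'a', 'id' }

Taking the union: FOLLOW(B) = { $, 'a', 'id' }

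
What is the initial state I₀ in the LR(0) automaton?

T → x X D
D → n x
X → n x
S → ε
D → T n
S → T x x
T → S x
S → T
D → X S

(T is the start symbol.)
{ [S → . T x x], [S → . T], [S → .], [T → . S x], [T → . x X D], [T' → . T] }

First, augment the grammar with T' → T
I₀ = CLOSURE({ [T' → . T] }):
  [T' → . T] has the dot before T: add [T → . x X D], [T → . S x]
  [T → . S x] has the dot before S: add [S → .], [S → . T x x], [S → . T]
No further items can be added.

I₀ = { [S → . T x x], [S → . T], [S → .], [T → . S x], [T → . x X D], [T' → . T] }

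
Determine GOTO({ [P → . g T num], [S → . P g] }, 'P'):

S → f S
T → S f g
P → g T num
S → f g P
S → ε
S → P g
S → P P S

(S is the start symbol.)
{ [S → P . g] }

GOTO(I, 'P') = CLOSURE({ [A → αX.β] : [A → α.Xβ] ∈ I, X = 'P' })

Items with dot before 'P', with the dot advanced:
  [S → . P g] → [S → P . g]
Closure adds nothing (no advanced item has the dot before a non-terminal).

GOTO = { [S → P . g] }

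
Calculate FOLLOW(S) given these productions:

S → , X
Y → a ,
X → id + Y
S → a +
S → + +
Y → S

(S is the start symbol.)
{ $ }

S is the start symbol, so $ ∈ FOLLOW(S).
In Y → S: S is at the end, add FOLLOW(Y)

The FOLLOW sets referred to above (computed the same way, to a fixed point):
  FOLLOW(Y) = { $ }

Taking the union: FOLLOW(S) = { $ }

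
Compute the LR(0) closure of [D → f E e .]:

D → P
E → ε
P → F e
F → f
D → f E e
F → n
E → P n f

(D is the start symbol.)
To compute CLOSURE, for each item [A → α.Bβ] where B is a non-terminal, add [B → .γ] for all productions B → γ; repeat for the newly added items until nothing changes.

Start with: [D → f E e .]
The dot is at the end, so nothing is added.

CLOSURE = { [D → f E e .] }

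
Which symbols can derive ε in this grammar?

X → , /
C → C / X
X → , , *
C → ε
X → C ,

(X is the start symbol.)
A non-terminal is nullable if it can derive ε (the empty string): either it has an ε-production, or it has a production whose right-hand side consists entirely of nullable non-terminals.

ε-productions: C → ε
So C is immediately nullable.
No further non-terminal can be added: every production for the remaining non-terminals contains a terminal or a non-nullable non-terminal.
Nullable = { 'C' }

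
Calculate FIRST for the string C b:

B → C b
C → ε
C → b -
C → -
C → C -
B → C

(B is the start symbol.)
FIRST sets of the non-terminals involved (from the grammar, by fixed-point iteration):
  FIRST(C) = { '-', 'b', ε }

To compute FIRST(C b), process the symbols left to right:
Symbol C is a non-terminal. Add FIRST(C) \ {ε} = { '-', 'b' }
C is nullable (ε ∈ FIRST(C)), continue to the next symbol.
Symbol b is a terminal. Add 'b' and stop.
FIRST(C b) = { '-', 'b' }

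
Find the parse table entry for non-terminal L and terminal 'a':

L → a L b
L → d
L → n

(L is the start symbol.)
To find M[L, 'a'], we find productions for L where 'a' is in the predict set (PREDICT(N → α) = (FIRST(α) \ {ε}) ∪ (FOLLOW(N) if α ⇒* ε)).

L → a L b: PREDICT = { 'a' }
  'a' is in predict set, so this production goes in M[L, 'a']
L → d: PREDICT = { 'd' }
L → n: PREDICT = { 'n' }

M[L, 'a'] = L → a L b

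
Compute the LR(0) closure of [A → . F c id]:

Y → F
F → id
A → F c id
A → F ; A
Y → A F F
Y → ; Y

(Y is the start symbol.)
{ [A → . F c id], [F → . id] }

To compute CLOSURE, for each item [A → α.Bβ] where B is a non-terminal, add [B → .γ] for all productions B → γ; repeat for the newly added items until nothing changes.

Start with: [A → . F c id]
  [A → . F c id] has the dot before F: add [F → . id]
No further items can be added.

CLOSURE = { [A → . F c id], [F → . id] }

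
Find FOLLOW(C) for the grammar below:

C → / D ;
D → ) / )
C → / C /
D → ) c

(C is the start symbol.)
To compute FOLLOW(C), find every occurrence of C on a right-hand side N → α C β: add FIRST(β) \ {ε}, and if β is empty or nullable also add FOLLOW(N). Iterate to a fixed point.

C is the start symbol, so $ ∈ FOLLOW(C).
In C → / C /: C is followed by '/', add FIRST('/') \ {ε} = { '/' }

Taking the union: FOLLOW(C) = { $, '/' }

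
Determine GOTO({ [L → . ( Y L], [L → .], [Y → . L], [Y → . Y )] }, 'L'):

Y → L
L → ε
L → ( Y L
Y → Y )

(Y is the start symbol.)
GOTO(I, 'L') = CLOSURE({ [A → αX.β] : [A → α.Xβ] ∈ I, X = 'L' })

Items with dot before 'L', with the dot advanced:
  [Y → . L] → [Y → L .]
Closure adds nothing (no advanced item has the dot before a non-terminal).

GOTO = { [Y → L .] }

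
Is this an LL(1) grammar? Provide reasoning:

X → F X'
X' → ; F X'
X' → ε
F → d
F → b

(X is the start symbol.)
Relevant sets:
  FOLLOW(X') = { $ }

For X':
  PREDICT(X' → ';' F X') = { ';' }
  PREDICT(X' → ε) = { $ }
For F:
  PREDICT(F → d) = { 'd' }
  PREDICT(F → b) = { 'b' }
X has a single production, so nothing to check there.

All predict sets are disjoint. The grammar IS LL(1).

Answer: Yes, the grammar is LL(1).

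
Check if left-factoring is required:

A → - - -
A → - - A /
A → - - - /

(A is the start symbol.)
Yes, A has productions with common prefix '- -'

Left-factoring is needed when two productions for the same non-terminal
share a common prefix on the right-hand side.

Productions for A:
  A → - - -
  A → - - A /
  A → - - - /

Found common prefix '- -' in productions for A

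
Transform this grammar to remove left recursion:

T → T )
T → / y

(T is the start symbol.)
T is directly left-recursive. The standard transformation for
  A → A α₁ | ... | A α_m | β₁ | ... | β_n
is
  A  → β₁ A' | ... | β_n A'
  A' → α₁ A' | ... | α_m A' | ε

T → / y becomes T → / y T'
T → T ) becomes T' → ) T'
Add T' → ε

Resulting grammar:
T → / y T'
T' → ) T'
T' → ε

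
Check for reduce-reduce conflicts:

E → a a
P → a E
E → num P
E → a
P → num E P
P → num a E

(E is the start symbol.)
Yes — I10: [E → a .] vs [E → a a .]

Augment with E' → E and build the canonical LR(0) collection (I0 = CLOSURE({[E' → . E]}), then GOTO on every symbol after a dot until no new states appear). It has 14 states:
  I0: { [E → . a a], [E → . a], [E → . num P], [E' → . E] }  — shift
  I1: { [E' → E .] }  — accept
  I2: { [E → a . a], [E → a .] }  — shift, reduce
  I3: { [E → num . P], [P → . a E], [P → . num E P], [P → . num a E] }  — shift
  I4: { [E → num P .] }  — reduce
  I5: { [E → . a a], [E → . a], [E → . num P], [P → a . E] }  — shift
  I6: { [E → . a a], [E → . a], [E → . num P], [P → num . E P], [P → num . a E] }  — shift
  I7: { [P → . a E], [P → . num E P], [P → . num a E], [P → num E . P] }  — shift
  I8: { [E → . a a], [E → . a], [E → . num P], [E → a . a], [E → a .], [P → num a . E] }  — shift, reduce
  I9: { [P → num a E .] }  — reduce
  I10: { [E → a . a], [E → a .], [E → a a .] }  — shift, 2 reduces
  I11: { [E → a a .] }  — reduce
  I12: { [P → num E P .] }  — reduce
  I13: { [P → a E .] }  — reduce

I10 contains complete items [E → a .], [E → a a .] — reduce-reduce conflict.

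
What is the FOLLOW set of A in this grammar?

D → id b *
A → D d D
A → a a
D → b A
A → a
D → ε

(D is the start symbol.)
In D → b A: A is at the end, add FOLLOW(D)

The FOLLOW sets referred to above (computed the same way, to a fixed point):
  FOLLOW(D) = { $, 'd' }

Taking the union: FOLLOW(A) = { $, 'd' }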